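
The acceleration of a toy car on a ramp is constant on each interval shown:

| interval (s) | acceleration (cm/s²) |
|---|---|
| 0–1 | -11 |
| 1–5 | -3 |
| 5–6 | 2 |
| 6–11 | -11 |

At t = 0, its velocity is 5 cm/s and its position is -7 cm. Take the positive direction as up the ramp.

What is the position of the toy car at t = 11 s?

On each constant-a segment, Δv = aΔt and Δx = v₀Δt + ½aΔt²; chain segment to segment.
0–1 s: v starts 5 cm/s; Δx = 5·1 + ½·-11·1² = -0.5 cm; v ends -6 cm/s.
1–5 s: v starts -6 cm/s; Δx = -6·4 + ½·-3·4² = -48 cm; v ends -18 cm/s.
5–6 s: v starts -18 cm/s; Δx = -18·1 + ½·2·1² = -17 cm; v ends -16 cm/s.
6–11 s: v starts -16 cm/s; Δx = -16·5 + ½·-11·5² = -217.5 cm; v ends -71 cm/s.
x(11) = -7 + Σ Δx = -290 cm.

-290 cm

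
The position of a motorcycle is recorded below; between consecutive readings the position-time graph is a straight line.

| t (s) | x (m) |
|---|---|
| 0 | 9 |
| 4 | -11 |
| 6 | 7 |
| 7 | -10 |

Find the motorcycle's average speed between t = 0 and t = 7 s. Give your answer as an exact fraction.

55/7 m/s

Average speed = (total path length)/(elapsed time); on a piecewise-linear x-t graph the path length is Σ|Δx|.
0–4 s: |Δx| = |-11 − 9| = 20 m
4–6 s: |Δx| = |7 − -11| = 18 m
6–7 s: |Δx| = |-10 − 7| = 17 m
Total path = 55 m; average speed = 55/7 = 55/7 m/s.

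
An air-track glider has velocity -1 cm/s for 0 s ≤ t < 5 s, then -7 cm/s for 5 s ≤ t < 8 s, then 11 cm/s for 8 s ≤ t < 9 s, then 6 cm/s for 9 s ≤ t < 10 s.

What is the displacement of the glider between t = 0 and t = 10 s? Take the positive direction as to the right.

-9 cm

Displacement is the signed area under the v-t curve.
0–5 s: -1 × 5 = -5 cm
5–8 s: -7 × 3 = -21 cm
8–9 s: 11 × 1 = 11 cm
9–10 s: 6 × 1 = 6 cm
Net displacement = -9 cm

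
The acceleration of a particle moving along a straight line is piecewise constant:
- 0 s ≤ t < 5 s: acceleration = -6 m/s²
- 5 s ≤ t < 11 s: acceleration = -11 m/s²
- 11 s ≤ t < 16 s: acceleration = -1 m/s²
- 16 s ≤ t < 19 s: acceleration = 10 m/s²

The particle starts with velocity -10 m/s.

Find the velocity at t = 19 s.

Δv equals the area under the a-t graph; then v = v₀ + Δv.
0–5 s: -6 × 5 = -30 m/s
5–11 s: -11 × 6 = -66 m/s
11–16 s: -1 × 5 = -5 m/s
16–19 s: 10 × 3 = 30 m/s
Δv = -71 m/s, so v(19) = -10 + (-71) = -81 m/s.

-81 m/s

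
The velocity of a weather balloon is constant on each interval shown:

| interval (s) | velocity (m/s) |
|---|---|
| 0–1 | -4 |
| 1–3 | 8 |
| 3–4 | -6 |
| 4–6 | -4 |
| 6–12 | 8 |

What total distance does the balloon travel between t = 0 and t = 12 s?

Distance (not displacement) is the total path length: add the absolute areas under v-t.
0–1 s: |-4| × 1 = 4 m
1–3 s: |8| × 2 = 16 m
3–4 s: |-6| × 1 = 6 m
4–6 s: |-4| × 2 = 8 m
6–12 s: |8| × 6 = 48 m
Total distance = 82 m

82 m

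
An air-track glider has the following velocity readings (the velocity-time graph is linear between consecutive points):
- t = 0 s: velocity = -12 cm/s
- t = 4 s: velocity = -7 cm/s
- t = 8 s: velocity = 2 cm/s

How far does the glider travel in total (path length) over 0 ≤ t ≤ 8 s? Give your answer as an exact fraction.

448/9 cm

Distance (not displacement) is the total path length: add the absolute areas under v-t.
0–4 s: |½(-12 + -7)(4)| = 38 cm
4–8 s: v = 0 at t = 64/9 s; triangle areas 98/9 + 8/9 = 106/9 cm
Total distance = 448/9 cm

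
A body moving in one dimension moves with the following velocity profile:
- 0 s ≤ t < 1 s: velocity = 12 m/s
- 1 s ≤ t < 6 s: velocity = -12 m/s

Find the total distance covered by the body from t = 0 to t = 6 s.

Distance (not displacement) is the total path length: add the absolute areas under v-t.
0–1 s: |12| × 1 = 12 m
1–6 s: |-12| × 5 = 60 m
Total distance = 72 m

72 m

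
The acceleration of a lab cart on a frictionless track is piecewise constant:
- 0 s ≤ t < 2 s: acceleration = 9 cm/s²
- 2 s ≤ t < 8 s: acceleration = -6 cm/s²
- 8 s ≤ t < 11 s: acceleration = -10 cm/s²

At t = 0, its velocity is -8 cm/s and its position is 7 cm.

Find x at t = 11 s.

On each constant-a segment, Δv = aΔt and Δx = v₀Δt + ½aΔt²; chain segment to segment.
0–2 s: v starts -8 cm/s; Δx = -8·2 + ½·9·2² = 2 cm; v ends 10 cm/s.
2–8 s: v starts 10 cm/s; Δx = 10·6 + ½·-6·6² = -48 cm; v ends -26 cm/s.
8–11 s: v starts -26 cm/s; Δx = -26·3 + ½·-10·3² = -123 cm; v ends -56 cm/s.
x(11) = 7 + Σ Δx = -162 cm.

-162 cm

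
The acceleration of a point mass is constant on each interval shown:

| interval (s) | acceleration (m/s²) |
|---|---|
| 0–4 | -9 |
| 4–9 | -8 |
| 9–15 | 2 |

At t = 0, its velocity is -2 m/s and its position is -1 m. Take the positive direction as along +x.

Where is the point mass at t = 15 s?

-803 m

On each constant-a segment, Δv = aΔt and Δx = v₀Δt + ½aΔt²; chain segment to segment.
0–4 s: v starts -2 m/s; Δx = -2·4 + ½·-9·4² = -80 m; v ends -38 m/s.
4–9 s: v starts -38 m/s; Δx = -38·5 + ½·-8·5² = -290 m; v ends -78 m/s.
9–15 s: v starts -78 m/s; Δx = -78·6 + ½·2·6² = -432 m; v ends -66 m/s.
x(15) = -1 + Σ Δx = -803 m.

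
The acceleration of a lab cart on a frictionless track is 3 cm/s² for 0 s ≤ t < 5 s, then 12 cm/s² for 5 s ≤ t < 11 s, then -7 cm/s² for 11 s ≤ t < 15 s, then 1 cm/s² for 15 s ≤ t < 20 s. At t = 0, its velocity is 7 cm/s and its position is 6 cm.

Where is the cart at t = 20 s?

1089 cm

On each constant-a segment, Δv = aΔt and Δx = v₀Δt + ½aΔt²; chain segment to segment.
0–5 s: v starts 7 cm/s; Δx = 7·5 + ½·3·5² = 72.5 cm; v ends 22 cm/s.
5–11 s: v starts 22 cm/s; Δx = 22·6 + ½·12·6² = 348 cm; v ends 94 cm/s.
11–15 s: v starts 94 cm/s; Δx = 94·4 + ½·-7·4² = 320 cm; v ends 66 cm/s.
15–20 s: v starts 66 cm/s; Δx = 66·5 + ½·1·5² = 342.5 cm; v ends 71 cm/s.
x(20) = 6 + Σ Δx = 1089 cm.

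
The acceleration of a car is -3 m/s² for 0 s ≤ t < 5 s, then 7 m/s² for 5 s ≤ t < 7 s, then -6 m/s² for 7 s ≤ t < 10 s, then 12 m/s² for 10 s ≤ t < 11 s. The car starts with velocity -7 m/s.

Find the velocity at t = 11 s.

-14 m/s

Δv equals the area under the a-t graph; then v = v₀ + Δv.
0–5 s: -3 × 5 = -15 m/s
5–7 s: 7 × 2 = 14 m/s
7–10 s: -6 × 3 = -18 m/s
10–11 s: 12 × 1 = 12 m/s
Δv = -7 m/s, so v(11) = -7 + (-7) = -14 m/s.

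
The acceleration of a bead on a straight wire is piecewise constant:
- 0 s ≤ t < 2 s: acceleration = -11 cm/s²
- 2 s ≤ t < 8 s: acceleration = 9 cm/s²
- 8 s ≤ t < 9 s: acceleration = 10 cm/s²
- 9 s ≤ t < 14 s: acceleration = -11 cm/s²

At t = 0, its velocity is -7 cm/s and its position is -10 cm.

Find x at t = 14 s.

9.5 cm

On each constant-a segment, Δv = aΔt and Δx = v₀Δt + ½aΔt²; chain segment to segment.
0–2 s: v starts -7 cm/s; Δx = -7·2 + ½·-11·2² = -36 cm; v ends -29 cm/s.
2–8 s: v starts -29 cm/s; Δx = -29·6 + ½·9·6² = -12 cm; v ends 25 cm/s.
8–9 s: v starts 25 cm/s; Δx = 25·1 + ½·10·1² = 30 cm; v ends 35 cm/s.
9–14 s: v starts 35 cm/s; Δx = 35·5 + ½·-11·5² = 37.5 cm; v ends -20 cm/s.
x(14) = -10 + Σ Δx = 9.5 cm.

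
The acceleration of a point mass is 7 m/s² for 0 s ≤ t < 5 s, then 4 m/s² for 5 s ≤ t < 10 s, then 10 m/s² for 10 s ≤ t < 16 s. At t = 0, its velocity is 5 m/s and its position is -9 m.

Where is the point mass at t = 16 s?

On each constant-a segment, Δv = aΔt and Δx = v₀Δt + ½aΔt²; chain segment to segment.
0–5 s: v starts 5 m/s; Δx = 5·5 + ½·7·5² = 112.5 m; v ends 40 m/s.
5–10 s: v starts 40 m/s; Δx = 40·5 + ½·4·5² = 250 m; v ends 60 m/s.
10–16 s: v starts 60 m/s; Δx = 60·6 + ½·10·6² = 540 m; v ends 120 m/s.
x(16) = -9 + Σ Δx = 893.5 m.

893.5 m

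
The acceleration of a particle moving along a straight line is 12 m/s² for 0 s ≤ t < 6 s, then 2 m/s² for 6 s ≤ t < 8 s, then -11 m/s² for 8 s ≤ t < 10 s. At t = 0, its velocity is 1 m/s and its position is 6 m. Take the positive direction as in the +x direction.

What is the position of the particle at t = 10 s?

On each constant-a segment, Δv = aΔt and Δx = v₀Δt + ½aΔt²; chain segment to segment.
0–6 s: v starts 1 m/s; Δx = 1·6 + ½·12·6² = 222 m; v ends 73 m/s.
6–8 s: v starts 73 m/s; Δx = 73·2 + ½·2·2² = 150 m; v ends 77 m/s.
8–10 s: v starts 77 m/s; Δx = 77·2 + ½·-11·2² = 132 m; v ends 55 m/s.
x(10) = 6 + Σ Δx = 510 m.

510 m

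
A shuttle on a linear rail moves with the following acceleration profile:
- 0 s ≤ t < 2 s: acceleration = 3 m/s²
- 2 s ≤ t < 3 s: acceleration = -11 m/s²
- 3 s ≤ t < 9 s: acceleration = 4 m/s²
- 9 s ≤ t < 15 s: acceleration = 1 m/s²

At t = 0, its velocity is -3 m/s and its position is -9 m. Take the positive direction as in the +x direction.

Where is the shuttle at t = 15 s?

126.5 m

On each constant-a segment, Δv = aΔt and Δx = v₀Δt + ½aΔt²; chain segment to segment.
0–2 s: v starts -3 m/s; Δx = -3·2 + ½·3·2² = 0 m; v ends 3 m/s.
2–3 s: v starts 3 m/s; Δx = 3·1 + ½·-11·1² = -2.5 m; v ends -8 m/s.
3–9 s: v starts -8 m/s; Δx = -8·6 + ½·4·6² = 24 m; v ends 16 m/s.
9–15 s: v starts 16 m/s; Δx = 16·6 + ½·1·6² = 114 m; v ends 22 m/s.
x(15) = -9 + Σ Δx = 126.5 m.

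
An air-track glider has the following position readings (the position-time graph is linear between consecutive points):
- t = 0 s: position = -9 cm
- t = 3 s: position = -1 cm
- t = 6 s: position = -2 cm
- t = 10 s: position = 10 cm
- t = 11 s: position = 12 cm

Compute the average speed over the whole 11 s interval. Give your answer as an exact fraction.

23/11 cm/s

Average speed = (total path length)/(elapsed time); on a piecewise-linear x-t graph the path length is Σ|Δx|.
0–3 s: |Δx| = |-1 − -9| = 8 cm
3–6 s: |Δx| = |-2 − -1| = 1 cm
6–10 s: |Δx| = |10 − -2| = 12 cm
10–11 s: |Δx| = |12 − 10| = 2 cm
Total path = 23 cm; average speed = 23/11 = 23/11 cm/s.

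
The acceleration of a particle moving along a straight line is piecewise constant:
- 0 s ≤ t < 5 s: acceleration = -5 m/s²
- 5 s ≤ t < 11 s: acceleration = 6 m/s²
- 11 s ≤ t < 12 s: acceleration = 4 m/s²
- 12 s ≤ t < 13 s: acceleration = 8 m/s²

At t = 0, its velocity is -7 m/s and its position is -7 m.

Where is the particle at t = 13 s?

-170.5 m

On each constant-a segment, Δv = aΔt and Δx = v₀Δt + ½aΔt²; chain segment to segment.
0–5 s: v starts -7 m/s; Δx = -7·5 + ½·-5·5² = -97.5 m; v ends -32 m/s.
5–11 s: v starts -32 m/s; Δx = -32·6 + ½·6·6² = -84 m; v ends 4 m/s.
11–12 s: v starts 4 m/s; Δx = 4·1 + ½·4·1² = 6 m; v ends 8 m/s.
12–13 s: v starts 8 m/s; Δx = 8·1 + ½·8·1² = 12 m; v ends 16 m/s.
x(13) = -7 + Σ Δx = -170.5 m.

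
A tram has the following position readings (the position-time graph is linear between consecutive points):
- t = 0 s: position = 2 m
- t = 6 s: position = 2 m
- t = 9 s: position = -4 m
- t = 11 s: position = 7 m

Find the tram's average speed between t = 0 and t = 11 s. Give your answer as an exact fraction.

17/11 m/s

Average speed = (total path length)/(elapsed time); on a piecewise-linear x-t graph the path length is Σ|Δx|.
0–6 s: |Δx| = |2 − 2| = 0 m
6–9 s: |Δx| = |-4 − 2| = 6 m
9–11 s: |Δx| = |7 − -4| = 11 m
Total path = 17 m; average speed = 17/11 = 17/11 m/s.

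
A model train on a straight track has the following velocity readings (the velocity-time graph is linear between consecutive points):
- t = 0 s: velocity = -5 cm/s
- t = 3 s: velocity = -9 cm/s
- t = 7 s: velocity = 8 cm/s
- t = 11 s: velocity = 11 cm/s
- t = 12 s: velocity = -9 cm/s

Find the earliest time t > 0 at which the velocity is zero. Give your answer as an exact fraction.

t = 87/17 s

v changes sign on 3–7 s (from -9 to 8); the graph is linear there, so v = 0 at t = 3 + (9)·(7 − 3)/(8 − -9) = 87/17 s.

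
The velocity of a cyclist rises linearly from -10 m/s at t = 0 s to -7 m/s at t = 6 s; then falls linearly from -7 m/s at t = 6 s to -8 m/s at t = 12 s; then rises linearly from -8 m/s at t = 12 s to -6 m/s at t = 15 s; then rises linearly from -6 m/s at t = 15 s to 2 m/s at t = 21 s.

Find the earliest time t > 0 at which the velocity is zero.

t = 19.5 s

v changes sign on 15–21 s (from -6 to 2); the graph is linear there, so v = 0 at t = 15 + (6)·(21 − 15)/(2 − -6) = 19.5 s.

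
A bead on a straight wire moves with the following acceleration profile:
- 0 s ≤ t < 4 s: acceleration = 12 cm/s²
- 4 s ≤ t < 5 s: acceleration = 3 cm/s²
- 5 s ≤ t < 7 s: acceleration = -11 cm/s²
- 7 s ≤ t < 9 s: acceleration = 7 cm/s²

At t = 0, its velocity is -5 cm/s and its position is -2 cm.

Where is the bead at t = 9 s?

250.5 cm

On each constant-a segment, Δv = aΔt and Δx = v₀Δt + ½aΔt²; chain segment to segment.
0–4 s: v starts -5 cm/s; Δx = -5·4 + ½·12·4² = 76 cm; v ends 43 cm/s.
4–5 s: v starts 43 cm/s; Δx = 43·1 + ½·3·1² = 44.5 cm; v ends 46 cm/s.
5–7 s: v starts 46 cm/s; Δx = 46·2 + ½·-11·2² = 70 cm; v ends 24 cm/s.
7–9 s: v starts 24 cm/s; Δx = 24·2 + ½·7·2² = 62 cm; v ends 38 cm/s.
x(9) = -2 + Σ Δx = 250.5 cm.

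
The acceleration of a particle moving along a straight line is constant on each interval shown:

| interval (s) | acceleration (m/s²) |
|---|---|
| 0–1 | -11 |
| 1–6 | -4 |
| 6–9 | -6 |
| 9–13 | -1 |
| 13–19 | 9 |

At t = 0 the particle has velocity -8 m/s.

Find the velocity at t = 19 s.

Δv equals the area under the a-t graph; then v = v₀ + Δv.
0–1 s: -11 × 1 = -11 m/s
1–6 s: -4 × 5 = -20 m/s
6–9 s: -6 × 3 = -18 m/s
9–13 s: -1 × 4 = -4 m/s
13–19 s: 9 × 6 = 54 m/s
Δv = 1 m/s, so v(19) = -8 + (1) = -7 m/s.

-7 m/s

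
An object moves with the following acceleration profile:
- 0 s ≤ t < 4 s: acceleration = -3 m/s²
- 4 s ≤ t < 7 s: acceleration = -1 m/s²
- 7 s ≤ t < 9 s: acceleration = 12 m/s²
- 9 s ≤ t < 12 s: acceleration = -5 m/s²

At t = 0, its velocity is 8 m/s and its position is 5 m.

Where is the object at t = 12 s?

35 m

On each constant-a segment, Δv = aΔt and Δx = v₀Δt + ½aΔt²; chain segment to segment.
0–4 s: v starts 8 m/s; Δx = 8·4 + ½·-3·4² = 8 m; v ends -4 m/s.
4–7 s: v starts -4 m/s; Δx = -4·3 + ½·-1·3² = -16.5 m; v ends -7 m/s.
7–9 s: v starts -7 m/s; Δx = -7·2 + ½·12·2² = 10 m; v ends 17 m/s.
9–12 s: v starts 17 m/s; Δx = 17·3 + ½·-5·3² = 28.5 m; v ends 2 m/s.
x(12) = 5 + Σ Δx = 35 m.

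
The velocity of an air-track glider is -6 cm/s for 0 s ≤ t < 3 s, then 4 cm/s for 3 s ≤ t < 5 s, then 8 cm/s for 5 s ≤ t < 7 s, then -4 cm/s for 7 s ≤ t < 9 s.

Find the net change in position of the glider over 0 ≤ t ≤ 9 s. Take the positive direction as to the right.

-2 cm

Net displacement equals the area under the velocity-time graph (areas below the axis count negative).
0–3 s: -6 × 3 = -18 cm
3–5 s: 4 × 2 = 8 cm
5–7 s: 8 × 2 = 16 cm
7–9 s: -4 × 2 = -8 cm
Net displacement = -2 cm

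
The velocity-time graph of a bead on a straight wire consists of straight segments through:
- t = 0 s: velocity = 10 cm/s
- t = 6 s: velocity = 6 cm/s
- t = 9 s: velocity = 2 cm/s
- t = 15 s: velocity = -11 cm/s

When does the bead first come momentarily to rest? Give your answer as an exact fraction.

t = 129/13 s

v changes sign on 9–15 s (from 2 to -11); the graph is linear there, so v = 0 at t = 9 + (-2)·(15 − 9)/(-11 − 2) = 129/13 s.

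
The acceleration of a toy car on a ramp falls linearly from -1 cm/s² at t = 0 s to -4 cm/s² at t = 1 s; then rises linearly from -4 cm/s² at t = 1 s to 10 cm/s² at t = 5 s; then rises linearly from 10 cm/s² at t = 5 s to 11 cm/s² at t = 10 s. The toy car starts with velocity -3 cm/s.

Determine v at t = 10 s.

59 cm/s

Δv equals the area under the a-t graph; then v = v₀ + Δv.
0–1 s: ½(-1 + -4)(1) = -2.5 cm/s
1–5 s: ½(-4 + 10)(4) = 12 cm/s
5–10 s: ½(10 + 11)(5) = 52.5 cm/s
Δv = 62 cm/s, so v(10) = -3 + (62) = 59 cm/s.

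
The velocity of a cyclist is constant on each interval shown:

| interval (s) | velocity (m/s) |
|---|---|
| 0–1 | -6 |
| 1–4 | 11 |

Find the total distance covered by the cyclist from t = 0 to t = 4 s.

Total distance travelled is ∫|v| dt — sum the magnitudes of each area piece.
0–1 s: |-6| × 1 = 6 m
1–4 s: |11| × 3 = 33 m
Total distance = 39 m

39 m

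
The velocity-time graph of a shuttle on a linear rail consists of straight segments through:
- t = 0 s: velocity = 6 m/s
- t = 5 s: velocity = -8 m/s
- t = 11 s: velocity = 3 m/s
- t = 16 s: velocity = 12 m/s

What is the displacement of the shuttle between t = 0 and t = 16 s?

Displacement is the signed area under the v-t curve.
0–5 s: ½(6 + -8)(5) = -5 m
5–11 s: ½(-8 + 3)(6) = -15 m
11–16 s: ½(3 + 12)(5) = 37.5 m
Net displacement = 17.5 m

17.5 m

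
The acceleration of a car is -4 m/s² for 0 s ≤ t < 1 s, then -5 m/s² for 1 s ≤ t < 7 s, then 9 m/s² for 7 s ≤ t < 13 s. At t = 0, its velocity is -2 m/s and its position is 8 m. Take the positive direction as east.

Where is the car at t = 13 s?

-176 m

On each constant-a segment, Δv = aΔt and Δx = v₀Δt + ½aΔt²; chain segment to segment.
0–1 s: v starts -2 m/s; Δx = -2·1 + ½·-4·1² = -4 m; v ends -6 m/s.
1–7 s: v starts -6 m/s; Δx = -6·6 + ½·-5·6² = -126 m; v ends -36 m/s.
7–13 s: v starts -36 m/s; Δx = -36·6 + ½·9·6² = -54 m; v ends 18 m/s.
x(13) = 8 + Σ Δx = -176 m.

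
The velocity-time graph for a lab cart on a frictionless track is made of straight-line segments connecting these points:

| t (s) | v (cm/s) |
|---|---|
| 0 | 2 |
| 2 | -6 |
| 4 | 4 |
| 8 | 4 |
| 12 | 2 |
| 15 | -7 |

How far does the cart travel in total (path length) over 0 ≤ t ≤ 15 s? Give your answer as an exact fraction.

Total distance travelled is ∫|v| dt — sum the magnitudes of each area piece.
0–2 s: v = 0 at t = 0.5 s; triangle areas 0.5 + 4.5 = 5 cm
2–4 s: v = 0 at t = 3.2 s; triangle areas 3.6 + 1.6 = 5.2 cm
4–8 s: |4| × 4 = 16 cm
8–12 s: |½(4 + 2)(4)| = 12 cm
12–15 s: v = 0 at t = 38/3 s; triangle areas 2/3 + 49/6 = 53/6 cm
Total distance = 1411/30 cm

1411/30 cm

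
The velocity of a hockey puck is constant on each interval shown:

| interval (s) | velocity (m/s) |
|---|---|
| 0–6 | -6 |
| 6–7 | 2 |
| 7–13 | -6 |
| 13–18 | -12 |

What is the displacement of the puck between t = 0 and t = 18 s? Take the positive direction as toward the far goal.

Displacement is the signed area under the v-t curve.
0–6 s: -6 × 6 = -36 m
6–7 s: 2 × 1 = 2 m
7–13 s: -6 × 6 = -36 m
13–18 s: -12 × 5 = -60 m
Net displacement = -130 m

-130 m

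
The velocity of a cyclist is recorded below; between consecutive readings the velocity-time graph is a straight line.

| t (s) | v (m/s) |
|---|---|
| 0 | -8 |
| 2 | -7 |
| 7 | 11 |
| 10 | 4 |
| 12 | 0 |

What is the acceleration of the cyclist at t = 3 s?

Acceleration is the slope of the v-t graph on 2–7 s: (11 − -7)/(7 − 2) = 3.6 m/s².

3.6 m/s²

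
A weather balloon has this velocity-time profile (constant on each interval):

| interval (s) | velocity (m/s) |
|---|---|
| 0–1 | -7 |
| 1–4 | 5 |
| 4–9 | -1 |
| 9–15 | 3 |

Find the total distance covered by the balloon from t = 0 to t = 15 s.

Distance (not displacement) is the total path length: add the absolute areas under v-t.
0–1 s: |-7| × 1 = 7 m
1–4 s: |5| × 3 = 15 m
4–9 s: |-1| × 5 = 5 m
9–15 s: |3| × 6 = 18 m
Total distance = 45 m

45 m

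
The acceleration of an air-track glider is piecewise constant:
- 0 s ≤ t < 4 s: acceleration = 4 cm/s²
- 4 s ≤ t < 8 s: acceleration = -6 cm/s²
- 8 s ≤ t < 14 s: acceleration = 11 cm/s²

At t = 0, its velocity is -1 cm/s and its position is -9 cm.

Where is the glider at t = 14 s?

175 cm

On each constant-a segment, Δv = aΔt and Δx = v₀Δt + ½aΔt²; chain segment to segment.
0–4 s: v starts -1 cm/s; Δx = -1·4 + ½·4·4² = 28 cm; v ends 15 cm/s.
4–8 s: v starts 15 cm/s; Δx = 15·4 + ½·-6·4² = 12 cm; v ends -9 cm/s.
8–14 s: v starts -9 cm/s; Δx = -9·6 + ½·11·6² = 144 cm; v ends 57 cm/s.
x(14) = -9 + Σ Δx = 175 cm.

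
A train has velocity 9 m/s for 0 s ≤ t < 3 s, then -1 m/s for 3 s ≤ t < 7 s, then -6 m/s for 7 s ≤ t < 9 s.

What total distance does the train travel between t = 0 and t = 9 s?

Distance (not displacement) is the total path length: add the absolute areas under v-t.
0–3 s: |9| × 3 = 27 m
3–7 s: |-1| × 4 = 4 m
7–9 s: |-6| × 2 = 12 m
Total distance = 43 m

43 m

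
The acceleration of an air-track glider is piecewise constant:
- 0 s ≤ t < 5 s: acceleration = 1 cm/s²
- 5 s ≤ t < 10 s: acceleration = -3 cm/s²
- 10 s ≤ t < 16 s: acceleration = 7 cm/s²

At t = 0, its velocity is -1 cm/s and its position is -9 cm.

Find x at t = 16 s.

On each constant-a segment, Δv = aΔt and Δx = v₀Δt + ½aΔt²; chain segment to segment.
0–5 s: v starts -1 cm/s; Δx = -1·5 + ½·1·5² = 7.5 cm; v ends 4 cm/s.
5–10 s: v starts 4 cm/s; Δx = 4·5 + ½·-3·5² = -17.5 cm; v ends -11 cm/s.
10–16 s: v starts -11 cm/s; Δx = -11·6 + ½·7·6² = 60 cm; v ends 31 cm/s.
x(16) = -9 + Σ Δx = 41 cm.

41 cm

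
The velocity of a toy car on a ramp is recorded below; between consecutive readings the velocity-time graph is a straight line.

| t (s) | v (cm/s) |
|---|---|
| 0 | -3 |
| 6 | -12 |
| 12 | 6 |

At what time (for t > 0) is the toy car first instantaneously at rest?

t = 10 s

v changes sign on 6–12 s (from -12 to 6); the graph is linear there, so v = 0 at t = 6 + (12)·(12 − 6)/(6 − -12) = 10 s.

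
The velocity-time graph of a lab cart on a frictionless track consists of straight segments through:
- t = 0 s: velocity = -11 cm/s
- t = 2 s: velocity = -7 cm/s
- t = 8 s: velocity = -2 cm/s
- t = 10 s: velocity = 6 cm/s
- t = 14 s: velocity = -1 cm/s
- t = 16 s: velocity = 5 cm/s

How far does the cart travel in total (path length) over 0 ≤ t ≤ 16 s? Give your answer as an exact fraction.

Distance (not displacement) is the total path length: add the absolute areas under v-t.
0–2 s: |½(-11 + -7)(2)| = 18 cm
2–8 s: |½(-7 + -2)(6)| = 27 cm
8–10 s: v = 0 at t = 8.5 s; triangle areas 0.5 + 4.5 = 5 cm
10–14 s: v = 0 at t = 94/7 s; triangle areas 72/7 + 2/7 = 74/7 cm
14–16 s: v = 0 at t = 43/3 s; triangle areas 1/6 + 25/6 = 13/3 cm
Total distance = 1363/21 cm

1363/21 cm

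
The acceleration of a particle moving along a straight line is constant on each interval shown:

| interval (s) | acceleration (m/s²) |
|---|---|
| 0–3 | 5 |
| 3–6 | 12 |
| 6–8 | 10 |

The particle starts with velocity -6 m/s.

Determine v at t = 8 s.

Δv equals the area under the a-t graph; then v = v₀ + Δv.
0–3 s: 5 × 3 = 15 m/s
3–6 s: 12 × 3 = 36 m/s
6–8 s: 10 × 2 = 20 m/s
Δv = 71 m/s, so v(8) = -6 + (71) = 65 m/s.

65 m/s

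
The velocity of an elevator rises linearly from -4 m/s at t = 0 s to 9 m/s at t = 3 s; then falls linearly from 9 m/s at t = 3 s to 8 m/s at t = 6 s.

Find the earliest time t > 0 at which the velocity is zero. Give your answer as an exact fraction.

v changes sign on 0–3 s (from -4 to 9); the graph is linear there, so v = 0 at t = 0 + (4)·(3 − 0)/(9 − -4) = 12/13 s.

t = 12/13 s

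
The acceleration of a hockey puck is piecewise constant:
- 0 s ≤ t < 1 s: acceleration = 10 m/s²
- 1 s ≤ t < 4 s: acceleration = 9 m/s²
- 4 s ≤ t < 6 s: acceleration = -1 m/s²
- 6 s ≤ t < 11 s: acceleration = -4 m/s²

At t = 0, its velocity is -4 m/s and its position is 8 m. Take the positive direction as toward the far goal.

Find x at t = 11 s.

On each constant-a segment, Δv = aΔt and Δx = v₀Δt + ½aΔt²; chain segment to segment.
0–1 s: v starts -4 m/s; Δx = -4·1 + ½·10·1² = 1 m; v ends 6 m/s.
1–4 s: v starts 6 m/s; Δx = 6·3 + ½·9·3² = 58.5 m; v ends 33 m/s.
4–6 s: v starts 33 m/s; Δx = 33·2 + ½·-1·2² = 64 m; v ends 31 m/s.
6–11 s: v starts 31 m/s; Δx = 31·5 + ½·-4·5² = 105 m; v ends 11 m/s.
x(11) = 8 + Σ Δx = 236.5 m.

236.5 m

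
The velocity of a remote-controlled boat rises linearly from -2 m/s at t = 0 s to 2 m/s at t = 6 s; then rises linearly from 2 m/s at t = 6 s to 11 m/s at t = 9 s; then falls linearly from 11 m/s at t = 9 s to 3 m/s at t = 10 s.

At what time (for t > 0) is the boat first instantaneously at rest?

t = 3 s

v changes sign on 0–6 s (from -2 to 2); the graph is linear there, so v = 0 at t = 0 + (2)·(6 − 0)/(2 − -2) = 3 s.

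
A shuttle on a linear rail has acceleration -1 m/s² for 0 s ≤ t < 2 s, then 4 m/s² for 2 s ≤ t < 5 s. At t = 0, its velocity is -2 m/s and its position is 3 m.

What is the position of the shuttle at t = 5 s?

On each constant-a segment, Δv = aΔt and Δx = v₀Δt + ½aΔt²; chain segment to segment.
0–2 s: v starts -2 m/s; Δx = -2·2 + ½·-1·2² = -6 m; v ends -4 m/s.
2–5 s: v starts -4 m/s; Δx = -4·3 + ½·4·3² = 6 m; v ends 8 m/s.
x(5) = 3 + Σ Δx = 3 m.

3 m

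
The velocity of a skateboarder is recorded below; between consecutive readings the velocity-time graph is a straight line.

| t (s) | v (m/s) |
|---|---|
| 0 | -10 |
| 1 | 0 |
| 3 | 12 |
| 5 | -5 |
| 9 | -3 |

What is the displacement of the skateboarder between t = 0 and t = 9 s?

Net displacement equals the area under the velocity-time graph (areas below the axis count negative).
0–1 s: ½(-10 + 0)(1) = -5 m
1–3 s: ½(0 + 12)(2) = 12 m
3–5 s: ½(12 + -5)(2) = 7 m
5–9 s: ½(-5 + -3)(4) = -16 m
Net displacement = -2 m

-2 m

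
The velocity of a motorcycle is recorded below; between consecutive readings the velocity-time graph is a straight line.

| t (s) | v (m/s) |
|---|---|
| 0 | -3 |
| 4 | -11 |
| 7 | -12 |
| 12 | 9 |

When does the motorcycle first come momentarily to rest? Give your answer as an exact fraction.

v changes sign on 7–12 s (from -12 to 9); the graph is linear there, so v = 0 at t = 7 + (12)·(12 − 7)/(9 − -12) = 69/7 s.

t = 69/7 s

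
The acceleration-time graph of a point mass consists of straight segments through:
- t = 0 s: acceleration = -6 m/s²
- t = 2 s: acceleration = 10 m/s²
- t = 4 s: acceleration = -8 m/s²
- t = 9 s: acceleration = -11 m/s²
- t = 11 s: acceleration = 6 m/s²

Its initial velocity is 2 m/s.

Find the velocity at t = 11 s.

-44.5 m/s

Δv equals the area under the a-t graph; then v = v₀ + Δv.
0–2 s: ½(-6 + 10)(2) = 4 m/s
2–4 s: ½(10 + -8)(2) = 2 m/s
4–9 s: ½(-8 + -11)(5) = -47.5 m/s
9–11 s: ½(-11 + 6)(2) = -5 m/s
Δv = -46.5 m/s, so v(11) = 2 + (-46.5) = -44.5 m/s.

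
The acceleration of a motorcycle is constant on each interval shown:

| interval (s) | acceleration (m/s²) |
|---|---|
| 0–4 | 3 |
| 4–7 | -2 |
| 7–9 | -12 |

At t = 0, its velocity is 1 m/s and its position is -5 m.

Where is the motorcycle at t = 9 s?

On each constant-a segment, Δv = aΔt and Δx = v₀Δt + ½aΔt²; chain segment to segment.
0–4 s: v starts 1 m/s; Δx = 1·4 + ½·3·4² = 28 m; v ends 13 m/s.
4–7 s: v starts 13 m/s; Δx = 13·3 + ½·-2·3² = 30 m; v ends 7 m/s.
7–9 s: v starts 7 m/s; Δx = 7·2 + ½·-12·2² = -10 m; v ends -17 m/s.
x(9) = -5 + Σ Δx = 43 m.

43 m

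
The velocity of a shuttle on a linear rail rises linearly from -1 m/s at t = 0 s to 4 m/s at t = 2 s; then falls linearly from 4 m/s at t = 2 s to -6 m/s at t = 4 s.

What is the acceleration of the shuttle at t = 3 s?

-5 m/s²

Acceleration is the slope of the v-t graph on 2–4 s: (-6 − 4)/(4 − 2) = -5 m/s².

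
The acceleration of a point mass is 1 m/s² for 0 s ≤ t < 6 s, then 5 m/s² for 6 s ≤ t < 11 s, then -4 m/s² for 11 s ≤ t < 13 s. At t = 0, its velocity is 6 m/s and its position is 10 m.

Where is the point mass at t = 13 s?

252.5 m

On each constant-a segment, Δv = aΔt and Δx = v₀Δt + ½aΔt²; chain segment to segment.
0–6 s: v starts 6 m/s; Δx = 6·6 + ½·1·6² = 54 m; v ends 12 m/s.
6–11 s: v starts 12 m/s; Δx = 12·5 + ½·5·5² = 122.5 m; v ends 37 m/s.
11–13 s: v starts 37 m/s; Δx = 37·2 + ½·-4·2² = 66 m; v ends 29 m/s.
x(13) = 10 + Σ Δx = 252.5 m.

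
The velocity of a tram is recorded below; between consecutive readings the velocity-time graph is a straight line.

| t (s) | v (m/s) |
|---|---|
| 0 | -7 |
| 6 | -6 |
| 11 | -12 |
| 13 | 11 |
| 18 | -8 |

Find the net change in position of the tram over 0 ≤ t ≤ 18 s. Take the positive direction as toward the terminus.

-77.5 m

Net displacement equals the area under the velocity-time graph (areas below the axis count negative).
0–6 s: ½(-7 + -6)(6) = -39 m
6–11 s: ½(-6 + -12)(5) = -45 m
11–13 s: ½(-12 + 11)(2) = -1 m
13–18 s: ½(11 + -8)(5) = 7.5 m
Net displacement = -77.5 m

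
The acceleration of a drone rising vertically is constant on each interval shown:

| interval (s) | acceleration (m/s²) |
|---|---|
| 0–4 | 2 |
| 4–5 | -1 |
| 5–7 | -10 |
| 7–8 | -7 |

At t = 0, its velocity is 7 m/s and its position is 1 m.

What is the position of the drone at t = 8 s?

58 m

On each constant-a segment, Δv = aΔt and Δx = v₀Δt + ½aΔt²; chain segment to segment.
0–4 s: v starts 7 m/s; Δx = 7·4 + ½·2·4² = 44 m; v ends 15 m/s.
4–5 s: v starts 15 m/s; Δx = 15·1 + ½·-1·1² = 14.5 m; v ends 14 m/s.
5–7 s: v starts 14 m/s; Δx = 14·2 + ½·-10·2² = 8 m; v ends -6 m/s.
7–8 s: v starts -6 m/s; Δx = -6·1 + ½·-7·1² = -9.5 m; v ends -13 m/s.
x(8) = 1 + Σ Δx = 58 m.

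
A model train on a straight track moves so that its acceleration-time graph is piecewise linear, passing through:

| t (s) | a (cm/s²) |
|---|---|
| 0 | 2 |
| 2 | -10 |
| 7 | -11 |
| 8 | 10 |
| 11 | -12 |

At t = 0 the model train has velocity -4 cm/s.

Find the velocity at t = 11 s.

Δv equals the area under the a-t graph; then v = v₀ + Δv.
0–2 s: ½(2 + -10)(2) = -8 cm/s
2–7 s: ½(-10 + -11)(5) = -52.5 cm/s
7–8 s: ½(-11 + 10)(1) = -0.5 cm/s
8–11 s: ½(10 + -12)(3) = -3 cm/s
Δv = -64 cm/s, so v(11) = -4 + (-64) = -68 cm/s.

-68 cm/s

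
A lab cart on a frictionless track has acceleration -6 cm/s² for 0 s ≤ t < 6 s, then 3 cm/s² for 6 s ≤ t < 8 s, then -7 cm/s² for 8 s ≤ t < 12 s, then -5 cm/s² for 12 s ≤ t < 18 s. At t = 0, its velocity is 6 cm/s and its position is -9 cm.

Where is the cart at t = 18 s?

On each constant-a segment, Δv = aΔt and Δx = v₀Δt + ½aΔt²; chain segment to segment.
0–6 s: v starts 6 cm/s; Δx = 6·6 + ½·-6·6² = -72 cm; v ends -30 cm/s.
6–8 s: v starts -30 cm/s; Δx = -30·2 + ½·3·2² = -54 cm; v ends -24 cm/s.
8–12 s: v starts -24 cm/s; Δx = -24·4 + ½·-7·4² = -152 cm; v ends -52 cm/s.
12–18 s: v starts -52 cm/s; Δx = -52·6 + ½·-5·6² = -402 cm; v ends -82 cm/s.
x(18) = -9 + Σ Δx = -689 cm.

-689 cm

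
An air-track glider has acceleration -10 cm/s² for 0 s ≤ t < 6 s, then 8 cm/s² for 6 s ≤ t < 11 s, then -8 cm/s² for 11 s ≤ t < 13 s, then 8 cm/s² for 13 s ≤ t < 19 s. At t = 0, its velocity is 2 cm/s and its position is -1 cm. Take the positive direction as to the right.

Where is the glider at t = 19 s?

-471 cm

On each constant-a segment, Δv = aΔt and Δx = v₀Δt + ½aΔt²; chain segment to segment.
0–6 s: v starts 2 cm/s; Δx = 2·6 + ½·-10·6² = -168 cm; v ends -58 cm/s.
6–11 s: v starts -58 cm/s; Δx = -58·5 + ½·8·5² = -190 cm; v ends -18 cm/s.
11–13 s: v starts -18 cm/s; Δx = -18·2 + ½·-8·2² = -52 cm; v ends -34 cm/s.
13–19 s: v starts -34 cm/s; Δx = -34·6 + ½·8·6² = -60 cm; v ends 14 cm/s.
x(19) = -1 + Σ Δx = -471 cm.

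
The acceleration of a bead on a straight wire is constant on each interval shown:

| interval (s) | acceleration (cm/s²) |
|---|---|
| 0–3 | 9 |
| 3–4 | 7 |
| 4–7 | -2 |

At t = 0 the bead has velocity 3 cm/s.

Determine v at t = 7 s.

Δv equals the area under the a-t graph; then v = v₀ + Δv.
0–3 s: 9 × 3 = 27 cm/s
3–4 s: 7 × 1 = 7 cm/s
4–7 s: -2 × 3 = -6 cm/s
Δv = 28 cm/s, so v(7) = 3 + (28) = 31 cm/s.

31 cm/s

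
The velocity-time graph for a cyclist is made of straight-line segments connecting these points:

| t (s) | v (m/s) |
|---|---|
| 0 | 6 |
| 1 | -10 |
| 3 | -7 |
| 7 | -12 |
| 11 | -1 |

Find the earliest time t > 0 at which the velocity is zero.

t = 0.375 s

v changes sign on 0–1 s (from 6 to -10); the graph is linear there, so v = 0 at t = 0 + (-6)·(1 − 0)/(-10 − 6) = 0.375 s.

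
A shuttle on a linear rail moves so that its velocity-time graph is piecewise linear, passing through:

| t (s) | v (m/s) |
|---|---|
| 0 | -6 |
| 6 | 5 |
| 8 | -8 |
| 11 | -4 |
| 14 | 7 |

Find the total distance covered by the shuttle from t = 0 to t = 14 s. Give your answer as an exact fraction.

1309/26 m

Total distance travelled is ∫|v| dt — sum the magnitudes of each area piece.
0–6 s: v = 0 at t = 36/11 s; triangle areas 108/11 + 75/11 = 183/11 m
6–8 s: v = 0 at t = 88/13 s; triangle areas 25/13 + 64/13 = 89/13 m
8–11 s: |½(-8 + -4)(3)| = 18 m
11–14 s: v = 0 at t = 133/11 s; triangle areas 24/11 + 147/22 = 195/22 m
Total distance = 1309/26 m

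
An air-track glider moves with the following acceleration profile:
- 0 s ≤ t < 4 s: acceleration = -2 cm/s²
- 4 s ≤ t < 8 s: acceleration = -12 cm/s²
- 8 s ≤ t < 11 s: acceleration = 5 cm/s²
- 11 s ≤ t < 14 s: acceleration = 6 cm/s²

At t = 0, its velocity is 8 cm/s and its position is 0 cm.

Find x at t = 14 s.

On each constant-a segment, Δv = aΔt and Δx = v₀Δt + ½aΔt²; chain segment to segment.
0–4 s: v starts 8 cm/s; Δx = 8·4 + ½·-2·4² = 16 cm; v ends 0 cm/s.
4–8 s: v starts 0 cm/s; Δx = 0·4 + ½·-12·4² = -96 cm; v ends -48 cm/s.
8–11 s: v starts -48 cm/s; Δx = -48·3 + ½·5·3² = -121.5 cm; v ends -33 cm/s.
11–14 s: v starts -33 cm/s; Δx = -33·3 + ½·6·3² = -72 cm; v ends -15 cm/s.
x(14) = 0 + Σ Δx = -273.5 cm.

-273.5 cm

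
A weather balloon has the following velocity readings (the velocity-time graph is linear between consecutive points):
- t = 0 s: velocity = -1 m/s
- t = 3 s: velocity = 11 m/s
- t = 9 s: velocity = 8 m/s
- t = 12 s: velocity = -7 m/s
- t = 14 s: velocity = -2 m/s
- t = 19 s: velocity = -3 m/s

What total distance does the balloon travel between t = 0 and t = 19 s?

Total distance travelled is ∫|v| dt — sum the magnitudes of each area piece.
0–3 s: v = 0 at t = 0.25 s; triangle areas 0.125 + 15.125 = 15.25 m
3–9 s: |½(11 + 8)(6)| = 57 m
9–12 s: v = 0 at t = 10.6 s; triangle areas 6.4 + 4.9 = 11.3 m
12–14 s: |½(-7 + -2)(2)| = 9 m
14–19 s: |½(-2 + -3)(5)| = 12.5 m
Total distance = 105.05 m

105.05 m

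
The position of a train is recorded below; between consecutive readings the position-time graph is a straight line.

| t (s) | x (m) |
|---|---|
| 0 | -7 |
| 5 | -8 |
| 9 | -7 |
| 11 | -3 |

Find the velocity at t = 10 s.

2 m/s

Velocity is the slope of the x-t graph on 9–11 s: (-3 − -7)/(11 − 9) = 2 m/s.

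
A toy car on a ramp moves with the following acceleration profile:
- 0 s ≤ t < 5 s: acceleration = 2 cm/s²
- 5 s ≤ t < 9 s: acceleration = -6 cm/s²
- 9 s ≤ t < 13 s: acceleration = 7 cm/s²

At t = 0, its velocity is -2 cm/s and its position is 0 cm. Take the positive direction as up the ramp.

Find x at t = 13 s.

-9 cm

On each constant-a segment, Δv = aΔt and Δx = v₀Δt + ½aΔt²; chain segment to segment.
0–5 s: v starts -2 cm/s; Δx = -2·5 + ½·2·5² = 15 cm; v ends 8 cm/s.
5–9 s: v starts 8 cm/s; Δx = 8·4 + ½·-6·4² = -16 cm; v ends -16 cm/s.
9–13 s: v starts -16 cm/s; Δx = -16·4 + ½·7·4² = -8 cm; v ends 12 cm/s.
x(13) = 0 + Σ Δx = -9 cm.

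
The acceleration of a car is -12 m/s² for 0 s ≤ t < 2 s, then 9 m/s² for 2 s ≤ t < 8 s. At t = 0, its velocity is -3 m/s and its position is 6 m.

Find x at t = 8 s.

-24 m

On each constant-a segment, Δv = aΔt and Δx = v₀Δt + ½aΔt²; chain segment to segment.
0–2 s: v starts -3 m/s; Δx = -3·2 + ½·-12·2² = -30 m; v ends -27 m/s.
2–8 s: v starts -27 m/s; Δx = -27·6 + ½·9·6² = 0 m; v ends 27 m/s.
x(8) = 6 + Σ Δx = -24 m.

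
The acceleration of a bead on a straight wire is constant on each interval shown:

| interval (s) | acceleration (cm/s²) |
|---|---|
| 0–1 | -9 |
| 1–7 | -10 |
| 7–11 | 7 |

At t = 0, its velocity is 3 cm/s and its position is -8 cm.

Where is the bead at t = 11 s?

-433.5 cm

On each constant-a segment, Δv = aΔt and Δx = v₀Δt + ½aΔt²; chain segment to segment.
0–1 s: v starts 3 cm/s; Δx = 3·1 + ½·-9·1² = -1.5 cm; v ends -6 cm/s.
1–7 s: v starts -6 cm/s; Δx = -6·6 + ½·-10·6² = -216 cm; v ends -66 cm/s.
7–11 s: v starts -66 cm/s; Δx = -66·4 + ½·7·4² = -208 cm; v ends -38 cm/s.
x(11) = -8 + Σ Δx = -433.5 cm.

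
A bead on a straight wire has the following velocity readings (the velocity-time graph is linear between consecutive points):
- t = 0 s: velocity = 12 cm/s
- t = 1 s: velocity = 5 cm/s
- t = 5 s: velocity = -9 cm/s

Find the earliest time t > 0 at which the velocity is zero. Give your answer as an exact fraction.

t = 17/7 s

v changes sign on 1–5 s (from 5 to -9); the graph is linear there, so v = 0 at t = 1 + (-5)·(5 − 1)/(-9 − 5) = 17/7 s.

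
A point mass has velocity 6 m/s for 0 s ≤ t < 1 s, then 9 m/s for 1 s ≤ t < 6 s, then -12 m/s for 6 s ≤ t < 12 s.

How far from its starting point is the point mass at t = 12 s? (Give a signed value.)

-21 m

Displacement is the signed area under the v-t curve.
0–1 s: 6 × 1 = 6 m
1–6 s: 9 × 5 = 45 m
6–12 s: -12 × 6 = -72 m
Net displacement = -21 m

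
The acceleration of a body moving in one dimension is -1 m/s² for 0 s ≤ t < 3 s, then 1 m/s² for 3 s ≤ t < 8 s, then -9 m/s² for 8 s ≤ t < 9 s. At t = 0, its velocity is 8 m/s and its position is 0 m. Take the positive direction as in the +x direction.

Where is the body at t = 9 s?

On each constant-a segment, Δv = aΔt and Δx = v₀Δt + ½aΔt²; chain segment to segment.
0–3 s: v starts 8 m/s; Δx = 8·3 + ½·-1·3² = 19.5 m; v ends 5 m/s.
3–8 s: v starts 5 m/s; Δx = 5·5 + ½·1·5² = 37.5 m; v ends 10 m/s.
8–9 s: v starts 10 m/s; Δx = 10·1 + ½·-9·1² = 5.5 m; v ends 1 m/s.
x(9) = 0 + Σ Δx = 62.5 m.

62.5 m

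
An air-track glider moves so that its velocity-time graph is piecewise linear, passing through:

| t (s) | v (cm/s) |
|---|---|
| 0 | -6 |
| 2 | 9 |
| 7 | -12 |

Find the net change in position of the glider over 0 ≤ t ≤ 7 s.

Net displacement equals the area under the velocity-time graph (areas below the axis count negative).
0–2 s: ½(-6 + 9)(2) = 3 cm
2–7 s: ½(9 + -12)(5) = -7.5 cm
Net displacement = -4.5 cm

-4.5 cm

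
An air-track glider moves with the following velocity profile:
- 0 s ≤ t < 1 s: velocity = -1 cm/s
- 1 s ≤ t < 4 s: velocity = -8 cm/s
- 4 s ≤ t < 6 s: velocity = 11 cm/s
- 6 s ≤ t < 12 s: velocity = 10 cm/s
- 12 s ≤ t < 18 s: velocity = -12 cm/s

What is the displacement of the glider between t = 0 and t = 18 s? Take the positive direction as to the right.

Displacement is the signed area under the v-t curve.
0–1 s: -1 × 1 = -1 cm
1–4 s: -8 × 3 = -24 cm
4–6 s: 11 × 2 = 22 cm
6–12 s: 10 × 6 = 60 cm
12–18 s: -12 × 6 = -72 cm
Net displacement = -15 cm

-15 cm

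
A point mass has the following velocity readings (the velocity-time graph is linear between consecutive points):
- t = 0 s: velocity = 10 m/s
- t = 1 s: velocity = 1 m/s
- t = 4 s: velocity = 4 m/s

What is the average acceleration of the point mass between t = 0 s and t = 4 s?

Average acceleration = Δv/Δt = (4 − 10)/(4 − 0) = -1.5 m/s².

-1.5 m/s²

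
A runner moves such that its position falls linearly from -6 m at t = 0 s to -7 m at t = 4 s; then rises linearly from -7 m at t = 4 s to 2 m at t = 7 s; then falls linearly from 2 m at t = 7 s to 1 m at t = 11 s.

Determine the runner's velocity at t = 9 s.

-0.25 m/s

Velocity is the slope of the x-t graph on 7–11 s: (1 − 2)/(11 − 7) = -0.25 m/s.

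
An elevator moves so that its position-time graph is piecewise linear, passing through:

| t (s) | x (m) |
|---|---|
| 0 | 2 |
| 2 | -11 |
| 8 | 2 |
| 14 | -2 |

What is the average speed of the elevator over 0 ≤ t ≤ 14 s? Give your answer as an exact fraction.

Average speed = (total path length)/(elapsed time); on a piecewise-linear x-t graph the path length is Σ|Δx|.
0–2 s: |Δx| = |-11 − 2| = 13 m
2–8 s: |Δx| = |2 − -11| = 13 m
8–14 s: |Δx| = |-2 − 2| = 4 m
Total path = 30 m; average speed = 30/14 = 15/7 m/s.

15/7 m/s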